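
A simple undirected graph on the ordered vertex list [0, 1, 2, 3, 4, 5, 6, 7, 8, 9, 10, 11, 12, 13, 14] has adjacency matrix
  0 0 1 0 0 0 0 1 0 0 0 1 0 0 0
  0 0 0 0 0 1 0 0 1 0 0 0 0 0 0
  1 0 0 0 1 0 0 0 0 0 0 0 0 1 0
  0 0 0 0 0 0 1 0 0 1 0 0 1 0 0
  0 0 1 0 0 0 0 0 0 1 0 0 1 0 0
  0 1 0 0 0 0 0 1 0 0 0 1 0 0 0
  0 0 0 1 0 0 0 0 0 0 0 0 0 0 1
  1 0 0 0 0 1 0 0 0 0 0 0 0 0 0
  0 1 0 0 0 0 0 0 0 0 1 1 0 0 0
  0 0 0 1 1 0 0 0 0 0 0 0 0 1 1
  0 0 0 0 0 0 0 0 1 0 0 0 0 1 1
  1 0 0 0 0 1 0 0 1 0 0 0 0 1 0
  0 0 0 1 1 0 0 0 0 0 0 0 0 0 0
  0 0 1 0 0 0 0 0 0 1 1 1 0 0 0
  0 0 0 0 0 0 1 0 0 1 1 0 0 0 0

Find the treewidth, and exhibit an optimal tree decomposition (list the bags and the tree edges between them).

Treewidth 3.
One such decomposition:
Bags: B1 = {3, 6, 12, 14}  B2 = {3, 9, 12, 14}  B3 = {4, 9, 12, 14}  B4 = {4, 9, 10, 14}  B5 = {4, 9, 10, 13}  B6 = {2, 4, 10, 13}  B7 = {2, 8, 10, 13}  B8 = {2, 8, 11, 13}  B9 = {0, 2, 8, 11}  B10 = {0, 1, 8, 11}  B11 = {0, 1, 5, 11}  B12 = {0, 1, 5, 7}
Tree: B1–B2, B2–B3, B3–B4, B4–B5, B5–B6, B6–B7, B7–B8, B8–B9, B9–B10, B10–B11, B11–B12

The largest bag has 4 vertices, giving width 3; this decomposition certifies tw(G) ≤ 3. For the lower bound: the 4 vertex sets {3,6,12}, {14}, {9}, {2,4,10,13} are disjoint, each induces a connected subgraph, and every pair is joined by at least one edge of G. Contracting each set to a single vertex therefore yields K_{4} as a minor, and since treewidth is minor-monotone, tw(G) ≥ tw(K_{4}) = 3. Combining the bounds, tw(G) = 3.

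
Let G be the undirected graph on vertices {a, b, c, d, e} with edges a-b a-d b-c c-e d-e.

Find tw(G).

2

A width-2 tree decomposition is:
Bags: B1 = {a, b, d}  B2 = {b, c, d}  B3 = {c, d, e}
Tree: B1–B2, B2–B3
The largest bag has 3 vertices, giving width 2; this decomposition certifies tw(G) ≤ 2. For the lower bound, G contains the cycle d–a–b–c–e–d, so G is not a forest; only forests have treewidth ≤ 1, hence tw(G) ≥ 2. The upper and lower bounds meet at 2, so that is the treewidth.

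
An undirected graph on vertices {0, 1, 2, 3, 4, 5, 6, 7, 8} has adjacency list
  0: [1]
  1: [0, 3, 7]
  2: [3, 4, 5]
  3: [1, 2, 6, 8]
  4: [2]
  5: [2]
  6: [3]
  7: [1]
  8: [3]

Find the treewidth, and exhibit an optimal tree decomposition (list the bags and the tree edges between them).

Every bag has size at most 2, so the width is 2 − 1 = 1 and tw(G) ≤ 1. Any graph with an edge has treewidth ≥ 1, and G has the edge 1–0. Hence tw(G) = 1 exactly.

Treewidth 1.
One optimal decomposition is:
Bags: B1 = {0, 1}  B2 = {1, 3}  B3 = {3, 6}  B4 = {2, 3}  B5 = {3, 8}  B6 = {2, 4}  B7 = {2, 5}  B8 = {1, 7}
Tree: B1–B2, B2–B3, B2–B4, B2–B5, B4–B6, B4–B7, B2–B8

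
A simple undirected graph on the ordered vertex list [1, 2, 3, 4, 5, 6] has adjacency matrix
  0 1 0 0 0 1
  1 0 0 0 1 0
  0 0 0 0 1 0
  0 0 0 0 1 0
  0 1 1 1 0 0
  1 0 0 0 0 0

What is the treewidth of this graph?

A width-1 tree decomposition is:
Bags: B1 = {1, 2}  B2 = {2, 5}  B3 = {3, 5}  B4 = {1, 6}  B5 = {4, 5}
Tree: B1–B2, B2–B3, B1–B4, B3–B5
Every bag has size at most 2, so the width is 2 − 1 = 1 and tw(G) ≤ 1. Any graph with an edge has treewidth ≥ 1, and G has the edge 1–2. Combining the bounds, tw(G) = 1.

1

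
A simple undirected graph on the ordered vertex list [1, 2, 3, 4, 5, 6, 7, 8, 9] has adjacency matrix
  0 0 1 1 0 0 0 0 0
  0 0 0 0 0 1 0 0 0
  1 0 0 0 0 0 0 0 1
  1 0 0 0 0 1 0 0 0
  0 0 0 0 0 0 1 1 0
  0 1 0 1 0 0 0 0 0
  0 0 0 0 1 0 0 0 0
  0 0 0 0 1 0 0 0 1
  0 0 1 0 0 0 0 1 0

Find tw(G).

A width-1 tree decomposition is:
Bags: B1 = {5, 7}  B2 = {5, 8}  B3 = {8, 9}  B4 = {3, 9}  B5 = {1, 3}  B6 = {1, 4}  B7 = {4, 6}  B8 = {2, 6}
Tree: B1–B2, B2–B3, B3–B4, B4–B5, B5–B6, B6–B7, B7–B8
Each bag holds 2 vertices, so the decomposition has width 1, which upper-bounds the treewidth. Since G has at least one edge (e.g. 7–5), it is not an edgeless graph, so tw(G) ≥ 1. Hence tw(G) = 1 exactly.

1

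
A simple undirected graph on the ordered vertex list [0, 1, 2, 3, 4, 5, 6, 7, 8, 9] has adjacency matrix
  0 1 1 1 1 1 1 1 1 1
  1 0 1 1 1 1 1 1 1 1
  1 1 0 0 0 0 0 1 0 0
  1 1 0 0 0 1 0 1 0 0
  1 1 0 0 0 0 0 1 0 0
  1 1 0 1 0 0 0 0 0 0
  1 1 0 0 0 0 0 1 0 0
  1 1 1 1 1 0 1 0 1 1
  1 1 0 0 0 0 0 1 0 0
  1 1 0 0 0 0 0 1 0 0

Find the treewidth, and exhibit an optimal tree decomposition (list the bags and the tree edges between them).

The largest bag has 4 vertices, giving width 3; this decomposition certifies tw(G) ≤ 3. Conversely, {0, 1, 3, 5} is a clique of size 4, and the vertices of any clique must share a bag in every tree decomposition; so some bag has ≥ 4 vertices and tw(G) ≥ 3. The upper and lower bounds meet at 3, so that is the treewidth.

Treewidth 3.
One optimal decomposition is:
Bags: B1 = {0, 1, 6, 7}  B2 = {0, 1, 2, 7}  B3 = {0, 1, 3, 7}  B4 = {0, 1, 4, 7}  B5 = {0, 1, 7, 8}  B6 = {0, 1, 7, 9}  B7 = {0, 1, 3, 5}
Tree: B1–B2, B2–B3, B2–B4, B3–B5, B3–B6, B3–B7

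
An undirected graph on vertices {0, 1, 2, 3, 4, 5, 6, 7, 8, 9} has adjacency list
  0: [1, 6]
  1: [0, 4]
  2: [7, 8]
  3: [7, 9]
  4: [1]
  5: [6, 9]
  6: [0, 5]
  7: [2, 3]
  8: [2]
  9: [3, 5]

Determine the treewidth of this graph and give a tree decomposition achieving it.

Each bag holds 2 vertices, so the decomposition has width 1, which upper-bounds the treewidth. Since G has at least one edge (e.g. 8–2), it is not an edgeless graph, so tw(G) ≥ 1. Combining the bounds, tw(G) = 1.

Treewidth 1.
One such decomposition:
Bags: B1 = {2, 8}  B2 = {2, 7}  B3 = {3, 7}  B4 = {3, 9}  B5 = {5, 9}  B6 = {5, 6}  B7 = {0, 6}  B8 = {0, 1}  B9 = {1, 4}
Tree: B1–B2, B2–B3, B3–B4, B4–B5, B5–B6, B6–B7, B7–B8, B8–B9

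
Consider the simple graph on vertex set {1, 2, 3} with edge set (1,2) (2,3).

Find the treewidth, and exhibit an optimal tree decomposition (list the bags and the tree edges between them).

Treewidth 1.
One such decomposition:
Bags: B1 = {2, 3}  B2 = {1, 2}
Tree: B1–B2

Each bag holds 2 vertices, so the decomposition has width 1, which upper-bounds the treewidth. Since G has at least one edge (e.g. 2–3), it is not an edgeless graph, so tw(G) ≥ 1. Therefore the treewidth is 1.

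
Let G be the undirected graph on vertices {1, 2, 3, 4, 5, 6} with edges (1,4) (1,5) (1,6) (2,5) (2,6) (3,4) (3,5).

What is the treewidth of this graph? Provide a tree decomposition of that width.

Each bag holds 3 vertices, so the decomposition has width 2, which upper-bounds the treewidth. Since 6–2–5–1–6 is a cycle in G, G is not acyclic. Forests are exactly the graphs of treewidth ≤ 1, so tw(G) ≥ 2. Combining the bounds, tw(G) = 2.

Treewidth 2.
Bags: B1 = {1, 2, 6}  B2 = {1, 2, 5}  B3 = {1, 4, 5}  B4 = {3, 4, 5}
Tree: B1–B2, B2–B3, B3–B4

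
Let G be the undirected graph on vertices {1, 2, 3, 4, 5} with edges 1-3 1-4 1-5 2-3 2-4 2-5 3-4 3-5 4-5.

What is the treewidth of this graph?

3

A width-3 tree decomposition is:
Bags: B1 = {2, 3, 4, 5}  B2 = {1, 3, 4, 5}
Tree: B1–B2
Every bag has size at most 4, so the width is 4 − 1 = 3 and tw(G) ≤ 3. Conversely, {1, 3, 4, 5} is a clique of size 4, and the vertices of any clique must share a bag in every tree decomposition; so some bag has ≥ 4 vertices and tw(G) ≥ 3. The upper and lower bounds meet at 3, so that is the treewidth.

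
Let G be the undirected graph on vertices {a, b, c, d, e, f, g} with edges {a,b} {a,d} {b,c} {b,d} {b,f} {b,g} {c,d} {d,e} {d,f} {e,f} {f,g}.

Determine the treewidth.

A width-2 tree decomposition is:
Bags: B1 = {d, e, f}  B2 = {b, d, f}  B3 = {b, c, d}  B4 = {b, f, g}  B5 = {a, b, d}
Tree: B1–B2, B2–B3, B2–B4, B3–B5
Each bag holds 3 vertices, so the decomposition has width 2, which upper-bounds the treewidth. On the other hand G contains the 3-clique {d, e, f}. A clique must lie in a single bag of any decomposition, so no decomposition can have width below 2. The upper and lower bounds meet at 2, so that is the treewidth.

2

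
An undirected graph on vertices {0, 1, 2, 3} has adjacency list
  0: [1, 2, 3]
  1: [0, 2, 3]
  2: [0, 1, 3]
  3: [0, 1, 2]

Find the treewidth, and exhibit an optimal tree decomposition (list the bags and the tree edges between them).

With just one bag of size 4, the width is 4 − 1 = 3, so tw(G) ≤ 3. On the other hand G contains the 4-clique {0, 1, 2, 3}. A clique must lie in a single bag of any decomposition, so no decomposition can have width below 3. Combining the bounds, tw(G) = 3.

Treewidth 3.
One optimal decomposition is:
Bags: B1 = {0, 1, 2, 3}
Tree: (single bag)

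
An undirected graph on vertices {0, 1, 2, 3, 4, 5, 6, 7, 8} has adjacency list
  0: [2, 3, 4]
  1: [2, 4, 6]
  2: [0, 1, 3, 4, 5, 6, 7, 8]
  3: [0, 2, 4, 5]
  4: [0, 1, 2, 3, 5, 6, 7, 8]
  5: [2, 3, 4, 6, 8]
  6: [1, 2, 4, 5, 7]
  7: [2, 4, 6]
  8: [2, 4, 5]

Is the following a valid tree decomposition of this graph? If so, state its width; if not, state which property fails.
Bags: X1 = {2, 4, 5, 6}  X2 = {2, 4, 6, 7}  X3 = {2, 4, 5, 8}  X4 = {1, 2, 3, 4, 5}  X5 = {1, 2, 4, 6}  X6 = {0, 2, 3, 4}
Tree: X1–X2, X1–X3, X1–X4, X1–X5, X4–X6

No — bags containing vertex 1 are not connected in the tree.

A tree decomposition must satisfy three properties: every vertex lies in some bag; for every edge, both endpoints lie together in some bag; and for every vertex, the bags containing it form a connected subtree. Here bags containing vertex 1 are not connected in the tree, so the decomposition is invalid.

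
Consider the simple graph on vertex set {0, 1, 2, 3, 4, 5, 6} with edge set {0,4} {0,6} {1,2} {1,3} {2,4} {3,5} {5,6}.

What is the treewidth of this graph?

A width-2 tree decomposition is:
Bags: B1 = {0, 2, 4}  B2 = {0, 1, 2}  B3 = {0, 1, 3}  B4 = {0, 3, 5}  B5 = {0, 5, 6}
Tree: B1–B2, B2–B3, B3–B4, B4–B5
Every bag has size at most 3, so the width is 3 − 1 = 2 and tw(G) ≤ 2. The edges 0–4–2–1–3–5–6–0 form a cycle, so G is not a tree and its treewidth is at least 2. Combining the bounds, tw(G) = 2.

2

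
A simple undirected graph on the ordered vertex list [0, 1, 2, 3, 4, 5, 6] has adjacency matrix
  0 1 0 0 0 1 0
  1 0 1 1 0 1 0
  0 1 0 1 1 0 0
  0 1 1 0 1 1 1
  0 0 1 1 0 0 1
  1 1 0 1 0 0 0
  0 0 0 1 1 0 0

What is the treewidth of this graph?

A width-2 tree decomposition is:
Bags: B1 = {1, 2, 3}  B2 = {1, 3, 5}  B3 = {0, 1, 5}  B4 = {2, 3, 4}  B5 = {3, 4, 6}
Tree: B1–B2, B2–B3, B1–B4, B4–B5
Each bag holds 3 vertices, so the decomposition has width 2, which upper-bounds the treewidth. For the lower bound, the 3 vertices {0, 1, 5} are pairwise adjacent, and any tree decomposition puts a clique entirely inside one bag — forcing width ≥ 2. Therefore the treewidth is 2.

2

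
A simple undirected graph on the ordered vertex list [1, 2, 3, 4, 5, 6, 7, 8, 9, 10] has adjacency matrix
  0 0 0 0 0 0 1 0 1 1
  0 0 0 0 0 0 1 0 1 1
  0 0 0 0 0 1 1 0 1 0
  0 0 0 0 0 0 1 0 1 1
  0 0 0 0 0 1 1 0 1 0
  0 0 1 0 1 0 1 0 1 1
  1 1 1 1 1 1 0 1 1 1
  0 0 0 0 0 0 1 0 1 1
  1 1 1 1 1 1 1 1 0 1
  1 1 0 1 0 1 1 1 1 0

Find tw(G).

3

A width-3 tree decomposition is:
Bags: B1 = {1, 7, 9, 10}  B2 = {6, 7, 9, 10}  B3 = {5, 6, 7, 9}  B4 = {4, 7, 9, 10}  B5 = {3, 6, 7, 9}  B6 = {2, 7, 9, 10}  B7 = {7, 8, 9, 10}
Tree: B1–B2, B2–B3, B1–B4, B2–B5, B1–B6, B4–B7
Every bag has size at most 4, so the width is 4 − 1 = 3 and tw(G) ≤ 3. On the other hand G contains the 4-clique {1, 7, 9, 10}. A clique must lie in a single bag of any decomposition, so no decomposition can have width below 3. Hence tw(G) = 3 exactly.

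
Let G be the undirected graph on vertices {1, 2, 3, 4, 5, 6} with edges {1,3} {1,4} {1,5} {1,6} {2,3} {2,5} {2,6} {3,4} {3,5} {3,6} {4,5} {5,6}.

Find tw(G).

A width-3 tree decomposition is:
Bags: B1 = {2, 3, 5, 6}  B2 = {1, 3, 5, 6}  B3 = {1, 3, 4, 5}
Tree: B1–B2, B2–B3
The largest bag has 4 vertices, giving width 3; this decomposition certifies tw(G) ≤ 3. Conversely, {1, 3, 4, 5} is a clique of size 4, and the vertices of any clique must share a bag in every tree decomposition; so some bag has ≥ 4 vertices and tw(G) ≥ 3. Combining the bounds, tw(G) = 3.

3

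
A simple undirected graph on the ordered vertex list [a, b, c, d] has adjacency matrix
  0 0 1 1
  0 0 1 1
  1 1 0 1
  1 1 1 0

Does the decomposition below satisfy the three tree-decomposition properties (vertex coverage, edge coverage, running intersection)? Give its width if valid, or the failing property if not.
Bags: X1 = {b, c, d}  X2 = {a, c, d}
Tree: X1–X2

Checking the three conditions: (i) the bags cover all of {a, b, c, d}; (ii) for each edge, some bag contains both endpoints; (iii) the bags containing any fixed vertex form a subtree. All hold, so the decomposition is valid with width 3 − 1 = 2.

Yes; width 2.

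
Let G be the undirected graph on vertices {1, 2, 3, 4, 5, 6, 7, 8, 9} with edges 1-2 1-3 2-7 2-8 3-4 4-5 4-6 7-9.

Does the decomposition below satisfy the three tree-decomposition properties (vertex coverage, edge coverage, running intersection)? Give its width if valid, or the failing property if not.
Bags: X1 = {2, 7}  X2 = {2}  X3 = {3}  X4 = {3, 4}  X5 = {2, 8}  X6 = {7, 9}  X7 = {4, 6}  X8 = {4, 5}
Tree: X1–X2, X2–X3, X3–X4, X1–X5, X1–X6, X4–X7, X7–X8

No — vertex 1 appears in no bag.

A tree decomposition must satisfy three properties: every vertex lies in some bag; for every edge, both endpoints lie together in some bag; and for every vertex, the bags containing it form a connected subtree. Here vertex 1 appears in no bag, so the decomposition is invalid.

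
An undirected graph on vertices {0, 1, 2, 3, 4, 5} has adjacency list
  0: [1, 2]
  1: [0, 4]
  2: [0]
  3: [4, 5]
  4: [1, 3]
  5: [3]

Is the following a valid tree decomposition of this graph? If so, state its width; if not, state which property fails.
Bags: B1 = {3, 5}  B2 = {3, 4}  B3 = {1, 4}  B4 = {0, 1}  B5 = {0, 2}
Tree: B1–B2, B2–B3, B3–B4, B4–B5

Yes; width 1.

Checking the three conditions: (i) the bags cover all of {0, 1, 2, 3, 4, 5}; (ii) for each edge, some bag contains both endpoints; (iii) the bags containing any fixed vertex form a subtree. All hold, so the decomposition is valid with width 2 − 1 = 1.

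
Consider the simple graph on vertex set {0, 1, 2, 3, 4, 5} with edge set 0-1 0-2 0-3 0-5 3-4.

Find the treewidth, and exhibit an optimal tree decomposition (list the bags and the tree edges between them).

Every bag has size at most 2, so the width is 2 − 1 = 1 and tw(G) ≤ 1. Since G has at least one edge (e.g. 0–3), it is not an edgeless graph, so tw(G) ≥ 1. Combining the bounds, tw(G) = 1.

Treewidth 1.
Bags: B1 = {0, 3}  B2 = {0, 5}  B3 = {0, 1}  B4 = {3, 4}  B5 = {0, 2}
Tree: B1–B2, B2–B3, B1–B4, B2–B5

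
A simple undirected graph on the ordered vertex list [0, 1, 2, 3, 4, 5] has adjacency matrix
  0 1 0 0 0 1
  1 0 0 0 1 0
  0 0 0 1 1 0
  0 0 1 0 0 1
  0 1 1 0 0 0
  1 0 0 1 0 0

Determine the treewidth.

A width-2 tree decomposition is:
Bags: B1 = {0, 3, 5}  B2 = {0, 1, 3}  B3 = {1, 3, 4}  B4 = {2, 3, 4}
Tree: B1–B2, B2–B3, B3–B4
Each bag holds 3 vertices, so the decomposition has width 2, which upper-bounds the treewidth. For the lower bound, G contains the cycle 3–5–0–1–4–2–3, so G is not a forest; only forests have treewidth ≤ 1, hence tw(G) ≥ 2. Therefore the treewidth is 2.

2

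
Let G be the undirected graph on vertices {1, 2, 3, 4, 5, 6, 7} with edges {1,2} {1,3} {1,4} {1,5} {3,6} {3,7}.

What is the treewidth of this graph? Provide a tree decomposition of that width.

Treewidth 1.
One such decomposition:
Bags: B1 = {1, 2}  B2 = {1, 4}  B3 = {1, 5}  B4 = {1, 3}  B5 = {3, 6}  B6 = {3, 7}
Tree: B1–B2, B1–B3, B1–B4, B4–B5, B5–B6

Each bag holds 2 vertices, so the decomposition has width 1, which upper-bounds the treewidth. Since G has at least one edge (e.g. 2–1), it is not an edgeless graph, so tw(G) ≥ 1. Therefore the treewidth is 1.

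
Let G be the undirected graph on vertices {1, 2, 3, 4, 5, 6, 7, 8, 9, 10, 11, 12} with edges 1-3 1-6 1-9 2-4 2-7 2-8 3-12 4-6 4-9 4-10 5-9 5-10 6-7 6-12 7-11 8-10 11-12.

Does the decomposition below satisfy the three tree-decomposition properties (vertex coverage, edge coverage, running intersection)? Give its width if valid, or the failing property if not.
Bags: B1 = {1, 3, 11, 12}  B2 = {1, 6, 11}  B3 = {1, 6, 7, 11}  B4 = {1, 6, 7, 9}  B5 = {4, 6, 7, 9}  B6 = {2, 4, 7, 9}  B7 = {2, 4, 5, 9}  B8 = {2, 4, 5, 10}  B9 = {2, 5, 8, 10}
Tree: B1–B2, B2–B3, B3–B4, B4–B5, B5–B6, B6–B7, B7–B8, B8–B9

No — edge (12,6) lies in no bag.

A tree decomposition must satisfy three properties: every vertex lies in some bag; for every edge, both endpoints lie together in some bag; and for every vertex, the bags containing it form a connected subtree. Here edge (12,6) lies in no bag, so the decomposition is invalid.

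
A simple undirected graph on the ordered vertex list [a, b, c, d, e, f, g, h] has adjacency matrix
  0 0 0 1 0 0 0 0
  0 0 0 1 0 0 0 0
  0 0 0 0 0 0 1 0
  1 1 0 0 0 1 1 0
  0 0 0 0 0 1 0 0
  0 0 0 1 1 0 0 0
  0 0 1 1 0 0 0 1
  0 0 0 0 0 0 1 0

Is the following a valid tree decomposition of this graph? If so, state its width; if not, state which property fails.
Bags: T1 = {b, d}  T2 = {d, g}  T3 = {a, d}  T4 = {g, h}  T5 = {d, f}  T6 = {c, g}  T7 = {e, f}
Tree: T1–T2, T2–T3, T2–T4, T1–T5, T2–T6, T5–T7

Yes; width 1.

Checking the three conditions: (i) the bags cover all of {a, b, c, d, e, f, g, h}; (ii) for each edge, some bag contains both endpoints; (iii) the bags containing any fixed vertex form a subtree. All hold, so the decomposition is valid with width 2 − 1 = 1.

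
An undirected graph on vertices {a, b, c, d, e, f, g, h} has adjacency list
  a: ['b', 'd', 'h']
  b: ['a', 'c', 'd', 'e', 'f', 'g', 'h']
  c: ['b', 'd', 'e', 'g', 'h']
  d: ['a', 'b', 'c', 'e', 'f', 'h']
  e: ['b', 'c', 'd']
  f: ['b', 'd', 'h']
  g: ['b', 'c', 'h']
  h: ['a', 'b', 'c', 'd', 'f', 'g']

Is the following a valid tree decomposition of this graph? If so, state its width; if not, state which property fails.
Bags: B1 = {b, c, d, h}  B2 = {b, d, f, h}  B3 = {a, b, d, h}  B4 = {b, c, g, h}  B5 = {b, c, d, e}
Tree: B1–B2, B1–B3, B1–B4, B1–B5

Every vertex of G appears in some bag (union = {a, b, c, d, e, f, g, h}); every edge is covered by a bag; and for each vertex v the set of bags containing v is connected in the bag tree. The decomposition is therefore valid. The largest bag has 4 vertices, so the width is 3.

Yes; width 3.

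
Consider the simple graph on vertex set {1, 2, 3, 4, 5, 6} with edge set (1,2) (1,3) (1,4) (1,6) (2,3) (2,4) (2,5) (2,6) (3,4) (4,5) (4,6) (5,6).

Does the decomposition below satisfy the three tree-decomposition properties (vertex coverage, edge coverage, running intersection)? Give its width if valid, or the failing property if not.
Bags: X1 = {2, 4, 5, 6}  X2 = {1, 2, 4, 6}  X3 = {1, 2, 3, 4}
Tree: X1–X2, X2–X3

Checking the three conditions: (i) the bags cover all of {1, 2, 3, 4, 5, 6}; (ii) for each edge, some bag contains both endpoints; (iii) the bags containing any fixed vertex form a subtree. All hold, so the decomposition is valid with width 4 − 1 = 3.

Yes; width 3.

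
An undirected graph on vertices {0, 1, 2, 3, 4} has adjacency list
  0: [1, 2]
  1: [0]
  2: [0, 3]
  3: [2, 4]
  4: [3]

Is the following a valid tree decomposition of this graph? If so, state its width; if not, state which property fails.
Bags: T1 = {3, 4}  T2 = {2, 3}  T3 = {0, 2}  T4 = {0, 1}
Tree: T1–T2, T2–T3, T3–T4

Yes; width 1.

Vertex coverage: the bags together contain {0, 1, 2, 3, 4}, the full vertex set. Edge coverage: each edge of G has both endpoints in at least one bag. Running intersection: for every vertex, the bags containing it form a connected subtree. All three properties hold, so this is a valid tree decomposition of width max|bag| − 1 = 1, and hence tw(G) ≤ 1.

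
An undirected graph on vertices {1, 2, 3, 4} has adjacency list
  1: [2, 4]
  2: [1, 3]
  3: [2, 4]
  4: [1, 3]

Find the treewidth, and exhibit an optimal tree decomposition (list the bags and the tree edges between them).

Each bag holds 3 vertices, so the decomposition has width 2, which upper-bounds the treewidth. For the lower bound, G contains the cycle 4–3–2–1–4, so G is not a forest; only forests have treewidth ≤ 1, hence tw(G) ≥ 2. Combining the bounds, tw(G) = 2.

Treewidth 2.
One optimal decomposition is:
Bags: B1 = {2, 3, 4}  B2 = {1, 2, 4}
Tree: B1–B2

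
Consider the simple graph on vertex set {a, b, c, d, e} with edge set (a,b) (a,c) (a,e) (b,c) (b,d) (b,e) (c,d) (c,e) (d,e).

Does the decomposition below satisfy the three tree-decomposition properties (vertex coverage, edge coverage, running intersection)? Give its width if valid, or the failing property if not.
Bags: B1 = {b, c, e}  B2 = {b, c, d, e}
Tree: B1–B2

A tree decomposition must satisfy three properties: every vertex lies in some bag; for every edge, both endpoints lie together in some bag; and for every vertex, the bags containing it form a connected subtree. Here vertex a appears in no bag, so the decomposition is invalid.

No — vertex a appears in no bag.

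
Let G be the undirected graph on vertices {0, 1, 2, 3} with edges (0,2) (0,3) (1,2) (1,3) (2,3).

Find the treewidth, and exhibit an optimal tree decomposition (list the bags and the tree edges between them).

Treewidth 2.
One such decomposition:
Bags: B1 = {0, 2, 3}  B2 = {1, 2, 3}
Tree: B1–B2

Every bag has size at most 3, so the width is 3 − 1 = 2 and tw(G) ≤ 2. On the other hand G contains the 3-clique {0, 2, 3}. A clique must lie in a single bag of any decomposition, so no decomposition can have width below 2. Therefore the treewidth is 2.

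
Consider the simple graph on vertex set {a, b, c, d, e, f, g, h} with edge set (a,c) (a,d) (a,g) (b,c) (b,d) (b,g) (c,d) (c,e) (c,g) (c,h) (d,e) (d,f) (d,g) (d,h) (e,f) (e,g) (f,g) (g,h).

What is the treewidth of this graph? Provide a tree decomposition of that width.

The largest bag has 4 vertices, giving width 3; this decomposition certifies tw(G) ≤ 3. Conversely, {c, d, e, g} is a clique of size 4, and the vertices of any clique must share a bag in every tree decomposition; so some bag has ≥ 4 vertices and tw(G) ≥ 3. The upper and lower bounds meet at 3, so that is the treewidth.

Treewidth 3.
Bags: B1 = {c, d, g, h}  B2 = {c, d, e, g}  B3 = {b, c, d, g}  B4 = {d, e, f, g}  B5 = {a, c, d, g}
Tree: B1–B2, B2–B3, B2–B4, B3–B5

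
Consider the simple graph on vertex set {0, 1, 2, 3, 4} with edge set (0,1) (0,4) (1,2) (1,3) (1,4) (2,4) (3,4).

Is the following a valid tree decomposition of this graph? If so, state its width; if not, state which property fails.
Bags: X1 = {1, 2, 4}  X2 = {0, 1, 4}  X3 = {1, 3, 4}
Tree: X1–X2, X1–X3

Yes; width 2.

Vertex coverage: the bags together contain {0, 1, 2, 3, 4}, the full vertex set. Edge coverage: each edge of G has both endpoints in at least one bag. Running intersection: for every vertex, the bags containing it form a connected subtree. All three properties hold, so this is a valid tree decomposition of width max|bag| − 1 = 2, and hence tw(G) ≤ 2.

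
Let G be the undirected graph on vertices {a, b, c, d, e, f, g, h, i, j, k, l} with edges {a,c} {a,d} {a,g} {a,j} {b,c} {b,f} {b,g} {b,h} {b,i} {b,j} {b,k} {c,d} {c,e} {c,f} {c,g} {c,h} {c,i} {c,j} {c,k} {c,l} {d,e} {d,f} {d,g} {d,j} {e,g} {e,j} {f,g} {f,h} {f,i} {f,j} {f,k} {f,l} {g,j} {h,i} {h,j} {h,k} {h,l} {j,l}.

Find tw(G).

4

A width-4 tree decomposition is:
Bags: B1 = {b, c, f, h, k}  B2 = {b, c, f, h, j}  B3 = {b, c, f, h, i}  B4 = {b, c, f, g, j}  B5 = {c, f, h, j, l}  B6 = {c, d, f, g, j}  B7 = {a, c, d, g, j}  B8 = {c, d, e, g, j}
Tree: B1–B2, B1–B3, B2–B4, B2–B5, B4–B6, B6–B7, B6–B8
The largest bag has 5 vertices, giving width 4; this decomposition certifies tw(G) ≤ 4. For the lower bound, the 5 vertices {a, c, d, g, j} are pairwise adjacent, and any tree decomposition puts a clique entirely inside one bag — forcing width ≥ 4. Hence tw(G) = 4 exactly.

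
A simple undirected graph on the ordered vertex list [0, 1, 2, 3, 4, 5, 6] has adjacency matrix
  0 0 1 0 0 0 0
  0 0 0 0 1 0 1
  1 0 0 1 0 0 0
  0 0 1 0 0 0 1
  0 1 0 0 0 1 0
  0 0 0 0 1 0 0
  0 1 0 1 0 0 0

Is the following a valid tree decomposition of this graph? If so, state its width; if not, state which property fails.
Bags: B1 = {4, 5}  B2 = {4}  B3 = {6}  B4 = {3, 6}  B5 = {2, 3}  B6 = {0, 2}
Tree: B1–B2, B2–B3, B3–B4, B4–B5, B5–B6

A tree decomposition must satisfy three properties: every vertex lies in some bag; for every edge, both endpoints lie together in some bag; and for every vertex, the bags containing it form a connected subtree. Here vertex 1 appears in no bag, so the decomposition is invalid.

No — vertex 1 appears in no bag.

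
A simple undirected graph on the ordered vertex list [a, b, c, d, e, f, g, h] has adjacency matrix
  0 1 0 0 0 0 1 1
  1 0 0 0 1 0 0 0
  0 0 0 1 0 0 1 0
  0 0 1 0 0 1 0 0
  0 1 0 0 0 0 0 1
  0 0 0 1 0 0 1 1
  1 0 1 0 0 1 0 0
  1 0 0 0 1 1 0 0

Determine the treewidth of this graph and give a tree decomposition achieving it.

Every bag has size at most 3, so the width is 3 − 1 = 2 and tw(G) ≤ 2. Since c–d–f–g–c is a cycle in G, G is not acyclic. Forests are exactly the graphs of treewidth ≤ 1, so tw(G) ≥ 2. Hence tw(G) = 2 exactly.

Treewidth 2.
Bags: B1 = {c, d, g}  B2 = {d, f, g}  B3 = {a, f, g}  B4 = {a, f, h}  B5 = {a, b, h}  B6 = {b, e, h}
Tree: B1–B2, B2–B3, B3–B4, B4–B5, B5–B6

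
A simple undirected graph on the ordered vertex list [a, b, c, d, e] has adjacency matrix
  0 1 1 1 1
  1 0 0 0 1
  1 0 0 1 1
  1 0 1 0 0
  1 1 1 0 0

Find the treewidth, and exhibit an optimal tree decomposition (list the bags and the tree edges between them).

Treewidth 2.
One such decomposition:
Bags: B1 = {a, c, e}  B2 = {a, b, e}  B3 = {a, c, d}
Tree: B1–B2, B1–B3

Each bag holds 3 vertices, so the decomposition has width 2, which upper-bounds the treewidth. Conversely, {a, c, d} is a clique of size 3, and the vertices of any clique must share a bag in every tree decomposition; so some bag has ≥ 3 vertices and tw(G) ≥ 2. Hence tw(G) = 2 exactly.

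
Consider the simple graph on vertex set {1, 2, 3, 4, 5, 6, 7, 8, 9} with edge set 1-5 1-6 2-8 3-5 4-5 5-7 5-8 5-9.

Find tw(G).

1

A width-1 tree decomposition is:
Bags: B1 = {3, 5}  B2 = {1, 5}  B3 = {4, 5}  B4 = {5, 9}  B5 = {1, 6}  B6 = {5, 8}  B7 = {5, 7}  B8 = {2, 8}
Tree: B1–B2, B1–B3, B3–B4, B2–B5, B4–B6, B3–B7, B6–B8
Each bag holds 2 vertices, so the decomposition has width 1, which upper-bounds the treewidth. Since G has at least one edge (e.g. 3–5), it is not an edgeless graph, so tw(G) ≥ 1. Combining the bounds, tw(G) = 1.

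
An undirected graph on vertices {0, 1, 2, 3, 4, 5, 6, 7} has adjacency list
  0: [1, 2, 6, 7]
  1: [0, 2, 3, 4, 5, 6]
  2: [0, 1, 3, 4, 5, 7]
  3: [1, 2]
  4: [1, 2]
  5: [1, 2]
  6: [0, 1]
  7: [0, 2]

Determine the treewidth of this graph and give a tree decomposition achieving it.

Treewidth 2.
One optimal decomposition is:
Bags: B1 = {1, 2, 5}  B2 = {1, 2, 4}  B3 = {0, 1, 2}  B4 = {0, 2, 7}  B5 = {0, 1, 6}  B6 = {1, 2, 3}
Tree: B1–B2, B2–B3, B3–B4, B3–B5, B3–B6

Each bag holds 3 vertices, so the decomposition has width 2, which upper-bounds the treewidth. Conversely, {0, 1, 2} is a clique of size 3, and the vertices of any clique must share a bag in every tree decomposition; so some bag has ≥ 3 vertices and tw(G) ≥ 2. Combining the bounds, tw(G) = 2.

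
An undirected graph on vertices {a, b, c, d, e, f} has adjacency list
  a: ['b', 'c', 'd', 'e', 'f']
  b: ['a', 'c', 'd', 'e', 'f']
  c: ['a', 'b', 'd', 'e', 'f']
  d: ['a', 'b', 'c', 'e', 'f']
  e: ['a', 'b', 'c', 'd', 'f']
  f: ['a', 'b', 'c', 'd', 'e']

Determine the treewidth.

A width-5 tree decomposition is:
Bags: B1 = {a, b, c, d, e, f}
Tree: (single bag)
With just one bag of size 6, the width is 6 − 1 = 5, so tw(G) ≤ 5. On the other hand G contains the 6-clique {a, b, c, d, e, f}. A clique must lie in a single bag of any decomposition, so no decomposition can have width below 5. Hence tw(G) = 5 exactly.

5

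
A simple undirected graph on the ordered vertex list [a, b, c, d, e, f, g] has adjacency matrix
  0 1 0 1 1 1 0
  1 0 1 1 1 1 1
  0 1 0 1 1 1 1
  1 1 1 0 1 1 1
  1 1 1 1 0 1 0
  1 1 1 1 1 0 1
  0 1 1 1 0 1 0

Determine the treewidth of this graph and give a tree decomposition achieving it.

Treewidth 4.
Bags: B1 = {b, c, d, e, f}  B2 = {b, c, d, f, g}  B3 = {a, b, d, e, f}
Tree: B1–B2, B1–B3

The largest bag has 5 vertices, giving width 4; this decomposition certifies tw(G) ≤ 4. On the other hand G contains the 5-clique {b, c, d, f, g}. A clique must lie in a single bag of any decomposition, so no decomposition can have width below 4. The upper and lower bounds meet at 4, so that is the treewidth.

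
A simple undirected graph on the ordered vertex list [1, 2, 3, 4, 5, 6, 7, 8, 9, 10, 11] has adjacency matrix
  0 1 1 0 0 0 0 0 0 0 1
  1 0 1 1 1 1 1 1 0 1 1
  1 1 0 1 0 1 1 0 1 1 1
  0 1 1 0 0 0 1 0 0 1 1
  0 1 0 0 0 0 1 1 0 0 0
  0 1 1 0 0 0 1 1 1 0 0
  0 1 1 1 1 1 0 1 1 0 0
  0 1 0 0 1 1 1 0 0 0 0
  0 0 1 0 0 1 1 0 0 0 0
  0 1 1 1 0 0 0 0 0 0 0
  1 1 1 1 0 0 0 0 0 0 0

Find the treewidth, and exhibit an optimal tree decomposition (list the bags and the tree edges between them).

Treewidth 3.
One optimal decomposition is:
Bags: B1 = {2, 3, 6, 7}  B2 = {2, 3, 4, 7}  B3 = {2, 3, 4, 10}  B4 = {2, 3, 4, 11}  B5 = {2, 6, 7, 8}  B6 = {2, 5, 7, 8}  B7 = {1, 2, 3, 11}  B8 = {3, 6, 7, 9}
Tree: B1–B2, B2–B3, B2–B4, B1–B5, B5–B6, B4–B7, B1–B8

The largest bag has 4 vertices, giving width 3; this decomposition certifies tw(G) ≤ 3. For the lower bound, the 4 vertices {3, 6, 7, 9} are pairwise adjacent, and any tree decomposition puts a clique entirely inside one bag — forcing width ≥ 3. Therefore the treewidth is 3.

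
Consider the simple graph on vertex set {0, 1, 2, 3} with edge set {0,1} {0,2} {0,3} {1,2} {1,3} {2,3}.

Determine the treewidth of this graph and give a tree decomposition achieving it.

Treewidth 3.
One such decomposition:
Bags: B1 = {0, 1, 2, 3}
Tree: (single bag)

With just one bag of size 4, the width is 4 − 1 = 3, so tw(G) ≤ 3. On the other hand G contains the 4-clique {0, 1, 2, 3}. A clique must lie in a single bag of any decomposition, so no decomposition can have width below 3. Hence tw(G) = 3 exactly.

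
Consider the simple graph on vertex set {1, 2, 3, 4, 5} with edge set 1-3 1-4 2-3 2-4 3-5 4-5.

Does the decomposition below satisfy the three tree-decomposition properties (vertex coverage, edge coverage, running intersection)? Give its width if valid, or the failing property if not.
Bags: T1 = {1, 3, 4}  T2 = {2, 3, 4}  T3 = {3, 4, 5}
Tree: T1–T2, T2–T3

Every vertex of G appears in some bag (union = {1, 2, 3, 4, 5}); every edge is covered by a bag; and for each vertex v the set of bags containing v is connected in the bag tree. The decomposition is therefore valid. The largest bag has 3 vertices, so the width is 2.

Yes; width 2.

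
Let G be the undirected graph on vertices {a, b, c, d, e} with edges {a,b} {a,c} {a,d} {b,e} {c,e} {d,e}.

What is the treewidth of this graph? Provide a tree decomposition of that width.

Every bag has size at most 3, so the width is 3 − 1 = 2 and tw(G) ≤ 2. The edges c–e–b–a–c form a cycle, so G is not a tree and its treewidth is at least 2. Hence tw(G) = 2 exactly.

Treewidth 2.
One such decomposition:
Bags: B1 = {a, c, e}  B2 = {a, b, e}  B3 = {a, d, e}
Tree: B1–B2, B2–B3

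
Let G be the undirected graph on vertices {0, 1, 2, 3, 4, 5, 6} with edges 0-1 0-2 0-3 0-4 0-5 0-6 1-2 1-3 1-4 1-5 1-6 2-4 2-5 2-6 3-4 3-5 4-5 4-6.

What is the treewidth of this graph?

A width-4 tree decomposition is:
Bags: B1 = {0, 1, 2, 4, 5}  B2 = {0, 1, 3, 4, 5}  B3 = {0, 1, 2, 4, 6}
Tree: B1–B2, B1–B3
Each bag holds 5 vertices, so the decomposition has width 4, which upper-bounds the treewidth. For the lower bound, the 5 vertices {0, 1, 2, 4, 5} are pairwise adjacent, and any tree decomposition puts a clique entirely inside one bag — forcing width ≥ 4. The upper and lower bounds meet at 4, so that is the treewidth.

4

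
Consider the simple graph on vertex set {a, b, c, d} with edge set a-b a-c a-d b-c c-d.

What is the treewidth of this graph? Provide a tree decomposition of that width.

Every bag has size at most 3, so the width is 3 − 1 = 2 and tw(G) ≤ 2. On the other hand G contains the 3-clique {a, c, d}. A clique must lie in a single bag of any decomposition, so no decomposition can have width below 2. Combining the bounds, tw(G) = 2.

Treewidth 2.
One optimal decomposition is:
Bags: B1 = {a, c, d}  B2 = {a, b, c}
Tree: B1–B2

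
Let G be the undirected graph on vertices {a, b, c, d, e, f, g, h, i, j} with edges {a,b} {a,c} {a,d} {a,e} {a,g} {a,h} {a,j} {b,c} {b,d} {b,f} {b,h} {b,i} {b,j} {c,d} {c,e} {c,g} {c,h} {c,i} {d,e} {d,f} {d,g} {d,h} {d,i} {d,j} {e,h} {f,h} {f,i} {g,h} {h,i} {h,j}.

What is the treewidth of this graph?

4

A width-4 tree decomposition is:
Bags: B1 = {a, b, c, d, h}  B2 = {a, c, d, e, h}  B3 = {a, b, d, h, j}  B4 = {b, c, d, h, i}  B5 = {a, c, d, g, h}  B6 = {b, d, f, h, i}
Tree: B1–B2, B1–B3, B1–B4, B2–B5, B4–B6
Every bag has size at most 5, so the width is 5 − 1 = 4 and tw(G) ≤ 4. Conversely, {a, c, d, g, h} is a clique of size 5, and the vertices of any clique must share a bag in every tree decomposition; so some bag has ≥ 5 vertices and tw(G) ≥ 4. Hence tw(G) = 4 exactly.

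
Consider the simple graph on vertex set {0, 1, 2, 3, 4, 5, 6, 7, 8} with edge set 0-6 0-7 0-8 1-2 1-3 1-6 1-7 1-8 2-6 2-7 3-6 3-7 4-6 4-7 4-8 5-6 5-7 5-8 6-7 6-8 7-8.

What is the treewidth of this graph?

3

A width-3 tree decomposition is:
Bags: B1 = {1, 2, 6, 7}  B2 = {1, 3, 6, 7}  B3 = {1, 6, 7, 8}  B4 = {5, 6, 7, 8}  B5 = {4, 6, 7, 8}  B6 = {0, 6, 7, 8}
Tree: B1–B2, B1–B3, B3–B4, B3–B5, B3–B6
Each bag holds 4 vertices, so the decomposition has width 3, which upper-bounds the treewidth. Conversely, {0, 6, 7, 8} is a clique of size 4, and the vertices of any clique must share a bag in every tree decomposition; so some bag has ≥ 4 vertices and tw(G) ≥ 3. The upper and lower bounds meet at 3, so that is the treewidth.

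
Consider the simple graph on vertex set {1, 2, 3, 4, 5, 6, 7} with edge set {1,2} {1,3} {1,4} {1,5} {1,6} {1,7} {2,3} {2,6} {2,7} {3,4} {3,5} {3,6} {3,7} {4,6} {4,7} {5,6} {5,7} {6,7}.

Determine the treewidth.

A width-4 tree decomposition is:
Bags: B1 = {1, 2, 3, 6, 7}  B2 = {1, 3, 4, 6, 7}  B3 = {1, 3, 5, 6, 7}
Tree: B1–B2, B2–B3
Each bag holds 5 vertices, so the decomposition has width 4, which upper-bounds the treewidth. On the other hand G contains the 5-clique {1, 2, 3, 6, 7}. A clique must lie in a single bag of any decomposition, so no decomposition can have width below 4. Combining the bounds, tw(G) = 4.

4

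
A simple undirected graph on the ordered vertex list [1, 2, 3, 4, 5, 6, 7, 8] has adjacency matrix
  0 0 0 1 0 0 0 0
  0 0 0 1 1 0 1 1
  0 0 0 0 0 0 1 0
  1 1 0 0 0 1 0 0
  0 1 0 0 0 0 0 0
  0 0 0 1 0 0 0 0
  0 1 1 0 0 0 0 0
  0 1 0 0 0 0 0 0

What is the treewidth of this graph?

A width-1 tree decomposition is:
Bags: B1 = {2, 4}  B2 = {1, 4}  B3 = {2, 8}  B4 = {4, 6}  B5 = {2, 7}  B6 = {2, 5}  B7 = {3, 7}
Tree: B1–B2, B1–B3, B2–B4, B3–B5, B5–B6, B5–B7
Each bag holds 2 vertices, so the decomposition has width 1, which upper-bounds the treewidth. Since G has at least one edge (e.g. 2–4), it is not an edgeless graph, so tw(G) ≥ 1. Combining the bounds, tw(G) = 1.

1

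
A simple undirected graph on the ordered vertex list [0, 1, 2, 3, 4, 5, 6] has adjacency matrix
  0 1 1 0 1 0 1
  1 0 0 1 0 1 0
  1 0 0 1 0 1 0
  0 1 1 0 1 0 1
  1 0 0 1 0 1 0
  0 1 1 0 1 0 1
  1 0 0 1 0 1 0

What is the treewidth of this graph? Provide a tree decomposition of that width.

Treewidth 3.
One such decomposition:
Bags: B1 = {0, 1, 3, 5}  B2 = {0, 3, 4, 5}  B3 = {0, 3, 5, 6}  B4 = {0, 2, 3, 5}
Tree: B1–B2, B2–B3, B3–B4

Each bag holds 4 vertices, so the decomposition has width 3, which upper-bounds the treewidth. For the lower bound: the 4 vertex sets {1,5}, {3,4}, {0}, {6} are disjoint, each induces a connected subgraph, and every pair is joined by at least one edge of G. Contracting each set to a single vertex therefore yields K_{4} as a minor, and since treewidth is minor-monotone, tw(G) ≥ tw(K_{4}) = 3. Hence tw(G) = 3 exactly.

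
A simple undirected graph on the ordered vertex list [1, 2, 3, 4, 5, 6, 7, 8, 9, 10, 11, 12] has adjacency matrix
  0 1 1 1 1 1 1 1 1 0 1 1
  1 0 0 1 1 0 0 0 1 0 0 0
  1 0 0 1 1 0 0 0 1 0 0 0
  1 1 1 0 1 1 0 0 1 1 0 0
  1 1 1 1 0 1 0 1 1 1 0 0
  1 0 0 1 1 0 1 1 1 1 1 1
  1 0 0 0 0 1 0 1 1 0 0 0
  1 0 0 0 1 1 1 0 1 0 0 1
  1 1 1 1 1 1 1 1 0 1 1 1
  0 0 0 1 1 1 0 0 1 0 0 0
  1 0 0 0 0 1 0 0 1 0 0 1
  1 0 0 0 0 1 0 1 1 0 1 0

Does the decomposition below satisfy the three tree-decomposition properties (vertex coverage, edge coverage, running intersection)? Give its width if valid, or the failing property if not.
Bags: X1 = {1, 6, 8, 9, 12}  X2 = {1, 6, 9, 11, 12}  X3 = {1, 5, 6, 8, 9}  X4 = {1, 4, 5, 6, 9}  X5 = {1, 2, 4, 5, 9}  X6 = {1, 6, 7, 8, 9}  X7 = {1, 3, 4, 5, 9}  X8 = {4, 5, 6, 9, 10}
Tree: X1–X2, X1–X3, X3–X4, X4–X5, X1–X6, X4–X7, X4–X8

Yes; width 4.

Every vertex of G appears in some bag (union = {1, 2, 3, 4, 5, 6, 7, 8, 9, 10, 11, 12}); every edge is covered by a bag; and for each vertex v the set of bags containing v is connected in the bag tree. The decomposition is therefore valid. The largest bag has 5 vertices, so the width is 4.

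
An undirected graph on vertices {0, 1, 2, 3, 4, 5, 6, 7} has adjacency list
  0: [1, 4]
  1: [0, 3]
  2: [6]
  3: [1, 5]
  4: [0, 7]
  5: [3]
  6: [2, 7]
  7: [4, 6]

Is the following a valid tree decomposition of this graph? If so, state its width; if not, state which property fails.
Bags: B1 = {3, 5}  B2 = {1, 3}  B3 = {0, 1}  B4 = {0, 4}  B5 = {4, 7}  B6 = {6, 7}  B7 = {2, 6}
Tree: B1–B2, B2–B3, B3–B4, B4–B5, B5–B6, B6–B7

Yes; width 1.

Vertex coverage: the bags together contain {0, 1, 2, 3, 4, 5, 6, 7}, the full vertex set. Edge coverage: each edge of G has both endpoints in at least one bag. Running intersection: for every vertex, the bags containing it form a connected subtree. All three properties hold, so this is a valid tree decomposition of width max|bag| − 1 = 1, and hence tw(G) ≤ 1.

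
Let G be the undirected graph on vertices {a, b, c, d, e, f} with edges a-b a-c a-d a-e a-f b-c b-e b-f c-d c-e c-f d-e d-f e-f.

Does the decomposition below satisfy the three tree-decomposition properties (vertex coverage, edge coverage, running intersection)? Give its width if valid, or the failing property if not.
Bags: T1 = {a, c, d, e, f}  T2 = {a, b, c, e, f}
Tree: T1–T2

Vertex coverage: the bags together contain {a, b, c, d, e, f}, the full vertex set. Edge coverage: each edge of G has both endpoints in at least one bag. Running intersection: for every vertex, the bags containing it form a connected subtree. All three properties hold, so this is a valid tree decomposition of width max|bag| − 1 = 4, and hence tw(G) ≤ 4.

Yes; width 4.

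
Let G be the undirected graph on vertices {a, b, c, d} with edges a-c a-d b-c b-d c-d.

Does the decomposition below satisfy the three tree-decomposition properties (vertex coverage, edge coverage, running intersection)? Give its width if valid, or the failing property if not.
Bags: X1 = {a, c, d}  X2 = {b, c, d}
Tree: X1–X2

Vertex coverage: the bags together contain {a, b, c, d}, the full vertex set. Edge coverage: each edge of G has both endpoints in at least one bag. Running intersection: for every vertex, the bags containing it form a connected subtree. All three properties hold, so this is a valid tree decomposition of width max|bag| − 1 = 2, and hence tw(G) ≤ 2.

Yes; width 2.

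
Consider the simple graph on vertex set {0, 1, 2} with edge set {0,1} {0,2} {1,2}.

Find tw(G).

A width-2 tree decomposition is:
Bags: B1 = {0, 1, 2}
Tree: (single bag)
With just one bag of size 3, the width is 3 − 1 = 2, so tw(G) ≤ 2. For the lower bound, the 3 vertices {0, 1, 2} are pairwise adjacent, and any tree decomposition puts a clique entirely inside one bag — forcing width ≥ 2. Hence tw(G) = 2 exactly.

2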